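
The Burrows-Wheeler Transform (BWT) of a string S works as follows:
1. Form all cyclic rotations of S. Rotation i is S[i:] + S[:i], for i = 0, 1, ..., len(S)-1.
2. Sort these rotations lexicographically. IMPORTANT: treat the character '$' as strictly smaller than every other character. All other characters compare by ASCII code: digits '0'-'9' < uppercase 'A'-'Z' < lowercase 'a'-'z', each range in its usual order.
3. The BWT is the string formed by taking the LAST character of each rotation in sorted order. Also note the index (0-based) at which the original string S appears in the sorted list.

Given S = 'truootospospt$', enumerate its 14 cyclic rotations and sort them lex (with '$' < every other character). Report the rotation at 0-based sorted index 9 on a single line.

All 14 rotations (rotation i = S[i:]+S[:i]):
  rot[0] = truootospospt$
  rot[1] = ruootospospt$t
  rot[2] = uootospospt$tr
  rot[3] = ootospospt$tru
  rot[4] = otospospt$truo
  rot[5] = tospospt$truoo
  rot[6] = ospospt$truoot
  rot[7] = spospt$truooto
  rot[8] = pospt$truootos
  rot[9] = ospt$truootosp
  rot[10] = spt$truootospo
  rot[11] = pt$truootospos
  rot[12] = t$truootosposp
  rot[13] = $truootospospt
Sorted (with $ < everything):
  sorted[0] = $truootospospt
  sorted[1] = ootospospt$tru
  sorted[2] = ospospt$truoot
  sorted[3] = ospt$truootosp
  sorted[4] = otospospt$truo
  sorted[5] = pospt$truootos
  sorted[6] = pt$truootospos
  sorted[7] = ruootospospt$t
  sorted[8] = spospt$truooto
  sorted[9] = spt$truootospo
  sorted[10] = t$truootosposp
  sorted[11] = tospospt$truoo
  sorted[12] = truootospospt$
  sorted[13] = uootospospt$tr
sorted[9] = spt$truootospo

Answer: spt$truootospo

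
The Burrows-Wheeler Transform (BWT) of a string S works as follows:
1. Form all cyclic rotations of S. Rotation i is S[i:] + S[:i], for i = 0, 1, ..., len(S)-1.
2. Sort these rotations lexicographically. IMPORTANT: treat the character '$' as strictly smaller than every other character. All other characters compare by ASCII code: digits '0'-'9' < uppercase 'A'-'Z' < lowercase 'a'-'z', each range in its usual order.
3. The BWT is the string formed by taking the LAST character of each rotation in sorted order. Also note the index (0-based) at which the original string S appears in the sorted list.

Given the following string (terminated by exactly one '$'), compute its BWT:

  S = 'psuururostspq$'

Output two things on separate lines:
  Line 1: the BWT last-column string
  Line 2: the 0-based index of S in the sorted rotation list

All 14 rotations (rotation i = S[i:]+S[:i]):
  rot[0] = psuururostspq$
  rot[1] = suururostspq$p
  rot[2] = uururostspq$ps
  rot[3] = ururostspq$psu
  rot[4] = rurostspq$psuu
  rot[5] = urostspq$psuur
  rot[6] = rostspq$psuuru
  rot[7] = ostspq$psuurur
  rot[8] = stspq$psuururo
  rot[9] = tspq$psuururos
  rot[10] = spq$psuururost
  rot[11] = pq$psuururosts
  rot[12] = q$psuururostsp
  rot[13] = $psuururostspq
Sorted (with $ < everything):
  sorted[0] = $psuururostspq  (last char: 'q')
  sorted[1] = ostspq$psuurur  (last char: 'r')
  sorted[2] = pq$psuururosts  (last char: 's')
  sorted[3] = psuururostspq$  (last char: '$')
  sorted[4] = q$psuururostsp  (last char: 'p')
  sorted[5] = rostspq$psuuru  (last char: 'u')
  sorted[6] = rurostspq$psuu  (last char: 'u')
  sorted[7] = spq$psuururost  (last char: 't')
  sorted[8] = stspq$psuururo  (last char: 'o')
  sorted[9] = suururostspq$p  (last char: 'p')
  sorted[10] = tspq$psuururos  (last char: 's')
  sorted[11] = urostspq$psuur  (last char: 'r')
  sorted[12] = ururostspq$psu  (last char: 'u')
  sorted[13] = uururostspq$ps  (last char: 's')
Last column: qrs$puutopsrus
Original string S is at sorted index 3

Answer: qrs$puutopsrus
3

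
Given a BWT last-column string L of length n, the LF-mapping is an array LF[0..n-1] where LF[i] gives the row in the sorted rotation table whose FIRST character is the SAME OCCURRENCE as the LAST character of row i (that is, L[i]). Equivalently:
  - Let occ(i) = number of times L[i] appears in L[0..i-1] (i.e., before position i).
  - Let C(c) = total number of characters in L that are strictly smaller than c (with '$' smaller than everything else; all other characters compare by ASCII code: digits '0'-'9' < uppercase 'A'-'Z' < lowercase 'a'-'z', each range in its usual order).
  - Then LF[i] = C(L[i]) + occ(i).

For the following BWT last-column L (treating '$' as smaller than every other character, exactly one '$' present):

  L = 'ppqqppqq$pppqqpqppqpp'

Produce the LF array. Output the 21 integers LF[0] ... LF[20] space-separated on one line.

Answer: 1 2 13 14 3 4 15 16 0 5 6 7 17 18 8 19 9 10 20 11 12

Derivation:
Char counts: '$':1, 'p':12, 'q':8
C (first-col start): C('$')=0, C('p')=1, C('q')=13
L[0]='p': occ=0, LF[0]=C('p')+0=1+0=1
L[1]='p': occ=1, LF[1]=C('p')+1=1+1=2
L[2]='q': occ=0, LF[2]=C('q')+0=13+0=13
L[3]='q': occ=1, LF[3]=C('q')+1=13+1=14
L[4]='p': occ=2, LF[4]=C('p')+2=1+2=3
L[5]='p': occ=3, LF[5]=C('p')+3=1+3=4
L[6]='q': occ=2, LF[6]=C('q')+2=13+2=15
L[7]='q': occ=3, LF[7]=C('q')+3=13+3=16
L[8]='$': occ=0, LF[8]=C('$')+0=0+0=0
L[9]='p': occ=4, LF[9]=C('p')+4=1+4=5
L[10]='p': occ=5, LF[10]=C('p')+5=1+5=6
L[11]='p': occ=6, LF[11]=C('p')+6=1+6=7
L[12]='q': occ=4, LF[12]=C('q')+4=13+4=17
L[13]='q': occ=5, LF[13]=C('q')+5=13+5=18
L[14]='p': occ=7, LF[14]=C('p')+7=1+7=8
L[15]='q': occ=6, LF[15]=C('q')+6=13+6=19
L[16]='p': occ=8, LF[16]=C('p')+8=1+8=9
L[17]='p': occ=9, LF[17]=C('p')+9=1+9=10
L[18]='q': occ=7, LF[18]=C('q')+7=13+7=20
L[19]='p': occ=10, LF[19]=C('p')+10=1+10=11
L[20]='p': occ=11, LF[20]=C('p')+11=1+11=12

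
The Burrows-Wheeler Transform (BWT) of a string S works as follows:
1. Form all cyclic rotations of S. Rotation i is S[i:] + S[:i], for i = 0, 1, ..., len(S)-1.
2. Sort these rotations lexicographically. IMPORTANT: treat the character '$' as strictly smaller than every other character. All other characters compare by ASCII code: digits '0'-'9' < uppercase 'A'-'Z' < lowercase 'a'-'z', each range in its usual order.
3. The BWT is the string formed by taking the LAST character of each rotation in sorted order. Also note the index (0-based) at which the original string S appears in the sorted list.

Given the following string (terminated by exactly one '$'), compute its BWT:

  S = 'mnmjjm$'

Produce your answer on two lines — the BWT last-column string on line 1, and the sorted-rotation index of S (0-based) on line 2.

All 7 rotations (rotation i = S[i:]+S[:i]):
  rot[0] = mnmjjm$
  rot[1] = nmjjm$m
  rot[2] = mjjm$mn
  rot[3] = jjm$mnm
  rot[4] = jm$mnmj
  rot[5] = m$mnmjj
  rot[6] = $mnmjjm
Sorted (with $ < everything):
  sorted[0] = $mnmjjm  (last char: 'm')
  sorted[1] = jjm$mnm  (last char: 'm')
  sorted[2] = jm$mnmj  (last char: 'j')
  sorted[3] = m$mnmjj  (last char: 'j')
  sorted[4] = mjjm$mn  (last char: 'n')
  sorted[5] = mnmjjm$  (last char: '$')
  sorted[6] = nmjjm$m  (last char: 'm')
Last column: mmjjn$m
Original string S is at sorted index 5

Answer: mmjjn$m
5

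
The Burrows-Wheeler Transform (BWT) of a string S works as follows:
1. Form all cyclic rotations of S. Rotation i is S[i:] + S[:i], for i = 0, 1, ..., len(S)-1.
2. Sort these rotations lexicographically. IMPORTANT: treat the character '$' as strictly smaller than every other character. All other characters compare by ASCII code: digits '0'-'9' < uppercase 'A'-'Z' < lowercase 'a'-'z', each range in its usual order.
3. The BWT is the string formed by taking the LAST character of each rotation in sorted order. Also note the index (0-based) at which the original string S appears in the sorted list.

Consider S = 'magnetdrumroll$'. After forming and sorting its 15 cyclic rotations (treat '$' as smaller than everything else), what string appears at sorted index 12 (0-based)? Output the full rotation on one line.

All 15 rotations (rotation i = S[i:]+S[:i]):
  rot[0] = magnetdrumroll$
  rot[1] = agnetdrumroll$m
  rot[2] = gnetdrumroll$ma
  rot[3] = netdrumroll$mag
  rot[4] = etdrumroll$magn
  rot[5] = tdrumroll$magne
  rot[6] = drumroll$magnet
  rot[7] = rumroll$magnetd
  rot[8] = umroll$magnetdr
  rot[9] = mroll$magnetdru
  rot[10] = roll$magnetdrum
  rot[11] = oll$magnetdrumr
  rot[12] = ll$magnetdrumro
  rot[13] = l$magnetdrumrol
  rot[14] = $magnetdrumroll
Sorted (with $ < everything):
  sorted[0] = $magnetdrumroll
  sorted[1] = agnetdrumroll$m
  sorted[2] = drumroll$magnet
  sorted[3] = etdrumroll$magn
  sorted[4] = gnetdrumroll$ma
  sorted[5] = l$magnetdrumrol
  sorted[6] = ll$magnetdrumro
  sorted[7] = magnetdrumroll$
  sorted[8] = mroll$magnetdru
  sorted[9] = netdrumroll$mag
  sorted[10] = oll$magnetdrumr
  sorted[11] = roll$magnetdrum
  sorted[12] = rumroll$magnetd
  sorted[13] = tdrumroll$magne
  sorted[14] = umroll$magnetdr
sorted[12] = rumroll$magnetd

Answer: rumroll$magnetd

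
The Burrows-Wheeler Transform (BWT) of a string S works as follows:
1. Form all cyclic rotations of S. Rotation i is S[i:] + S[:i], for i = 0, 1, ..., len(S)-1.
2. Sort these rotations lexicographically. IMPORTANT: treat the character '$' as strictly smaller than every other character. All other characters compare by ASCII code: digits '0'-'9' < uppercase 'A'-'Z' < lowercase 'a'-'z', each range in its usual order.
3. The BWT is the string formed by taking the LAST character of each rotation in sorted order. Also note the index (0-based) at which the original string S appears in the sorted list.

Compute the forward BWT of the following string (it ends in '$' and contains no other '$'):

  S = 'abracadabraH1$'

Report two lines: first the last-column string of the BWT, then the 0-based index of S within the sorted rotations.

Answer: 1Hard$rcaaaabb
5

Derivation:
All 14 rotations (rotation i = S[i:]+S[:i]):
  rot[0] = abracadabraH1$
  rot[1] = bracadabraH1$a
  rot[2] = racadabraH1$ab
  rot[3] = acadabraH1$abr
  rot[4] = cadabraH1$abra
  rot[5] = adabraH1$abrac
  rot[6] = dabraH1$abraca
  rot[7] = abraH1$abracad
  rot[8] = braH1$abracada
  rot[9] = raH1$abracadab
  rot[10] = aH1$abracadabr
  rot[11] = H1$abracadabra
  rot[12] = 1$abracadabraH
  rot[13] = $abracadabraH1
Sorted (with $ < everything):
  sorted[0] = $abracadabraH1  (last char: '1')
  sorted[1] = 1$abracadabraH  (last char: 'H')
  sorted[2] = H1$abracadabra  (last char: 'a')
  sorted[3] = aH1$abracadabr  (last char: 'r')
  sorted[4] = abraH1$abracad  (last char: 'd')
  sorted[5] = abracadabraH1$  (last char: '$')
  sorted[6] = acadabraH1$abr  (last char: 'r')
  sorted[7] = adabraH1$abrac  (last char: 'c')
  sorted[8] = braH1$abracada  (last char: 'a')
  sorted[9] = bracadabraH1$a  (last char: 'a')
  sorted[10] = cadabraH1$abra  (last char: 'a')
  sorted[11] = dabraH1$abraca  (last char: 'a')
  sorted[12] = raH1$abracadab  (last char: 'b')
  sorted[13] = racadabraH1$ab  (last char: 'b')
Last column: 1Hard$rcaaaabb
Original string S is at sorted index 5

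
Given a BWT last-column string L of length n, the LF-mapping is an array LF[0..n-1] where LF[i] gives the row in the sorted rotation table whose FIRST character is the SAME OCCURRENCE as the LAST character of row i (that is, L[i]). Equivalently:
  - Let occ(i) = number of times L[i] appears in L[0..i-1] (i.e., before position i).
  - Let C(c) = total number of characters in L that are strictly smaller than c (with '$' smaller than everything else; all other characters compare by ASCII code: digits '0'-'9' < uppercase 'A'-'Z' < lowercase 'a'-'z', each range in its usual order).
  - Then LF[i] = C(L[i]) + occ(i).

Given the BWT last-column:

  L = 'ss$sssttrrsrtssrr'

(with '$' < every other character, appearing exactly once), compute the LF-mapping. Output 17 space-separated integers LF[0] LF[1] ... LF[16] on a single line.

Char counts: '$':1, 'r':5, 's':8, 't':3
C (first-col start): C('$')=0, C('r')=1, C('s')=6, C('t')=14
L[0]='s': occ=0, LF[0]=C('s')+0=6+0=6
L[1]='s': occ=1, LF[1]=C('s')+1=6+1=7
L[2]='$': occ=0, LF[2]=C('$')+0=0+0=0
L[3]='s': occ=2, LF[3]=C('s')+2=6+2=8
L[4]='s': occ=3, LF[4]=C('s')+3=6+3=9
L[5]='s': occ=4, LF[5]=C('s')+4=6+4=10
L[6]='t': occ=0, LF[6]=C('t')+0=14+0=14
L[7]='t': occ=1, LF[7]=C('t')+1=14+1=15
L[8]='r': occ=0, LF[8]=C('r')+0=1+0=1
L[9]='r': occ=1, LF[9]=C('r')+1=1+1=2
L[10]='s': occ=5, LF[10]=C('s')+5=6+5=11
L[11]='r': occ=2, LF[11]=C('r')+2=1+2=3
L[12]='t': occ=2, LF[12]=C('t')+2=14+2=16
L[13]='s': occ=6, LF[13]=C('s')+6=6+6=12
L[14]='s': occ=7, LF[14]=C('s')+7=6+7=13
L[15]='r': occ=3, LF[15]=C('r')+3=1+3=4
L[16]='r': occ=4, LF[16]=C('r')+4=1+4=5

Answer: 6 7 0 8 9 10 14 15 1 2 11 3 16 12 13 4 5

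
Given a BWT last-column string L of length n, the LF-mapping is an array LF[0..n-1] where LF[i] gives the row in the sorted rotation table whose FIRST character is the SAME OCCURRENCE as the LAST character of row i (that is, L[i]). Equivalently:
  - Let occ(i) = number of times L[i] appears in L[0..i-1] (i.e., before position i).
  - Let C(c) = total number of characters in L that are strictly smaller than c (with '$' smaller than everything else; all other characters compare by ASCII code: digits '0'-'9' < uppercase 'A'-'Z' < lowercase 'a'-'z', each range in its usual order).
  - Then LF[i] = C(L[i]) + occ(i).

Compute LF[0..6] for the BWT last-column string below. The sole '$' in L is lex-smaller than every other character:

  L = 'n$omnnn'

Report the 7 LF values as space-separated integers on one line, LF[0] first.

Answer: 2 0 6 1 3 4 5

Derivation:
Char counts: '$':1, 'm':1, 'n':4, 'o':1
C (first-col start): C('$')=0, C('m')=1, C('n')=2, C('o')=6
L[0]='n': occ=0, LF[0]=C('n')+0=2+0=2
L[1]='$': occ=0, LF[1]=C('$')+0=0+0=0
L[2]='o': occ=0, LF[2]=C('o')+0=6+0=6
L[3]='m': occ=0, LF[3]=C('m')+0=1+0=1
L[4]='n': occ=1, LF[4]=C('n')+1=2+1=3
L[5]='n': occ=2, LF[5]=C('n')+2=2+2=4
L[6]='n': occ=3, LF[6]=C('n')+3=2+3=5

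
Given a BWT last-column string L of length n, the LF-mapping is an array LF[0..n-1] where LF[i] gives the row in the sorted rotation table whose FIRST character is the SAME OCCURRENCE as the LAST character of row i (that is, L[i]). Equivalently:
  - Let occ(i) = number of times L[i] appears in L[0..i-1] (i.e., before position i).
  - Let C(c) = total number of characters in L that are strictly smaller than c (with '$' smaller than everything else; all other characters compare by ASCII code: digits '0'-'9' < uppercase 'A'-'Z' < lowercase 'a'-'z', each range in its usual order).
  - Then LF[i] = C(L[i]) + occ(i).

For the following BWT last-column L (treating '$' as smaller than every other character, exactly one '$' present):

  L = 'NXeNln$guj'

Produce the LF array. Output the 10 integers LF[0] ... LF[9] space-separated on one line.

Answer: 1 3 4 2 7 8 0 5 9 6

Derivation:
Char counts: '$':1, 'N':2, 'X':1, 'e':1, 'g':1, 'j':1, 'l':1, 'n':1, 'u':1
C (first-col start): C('$')=0, C('N')=1, C('X')=3, C('e')=4, C('g')=5, C('j')=6, C('l')=7, C('n')=8, C('u')=9
L[0]='N': occ=0, LF[0]=C('N')+0=1+0=1
L[1]='X': occ=0, LF[1]=C('X')+0=3+0=3
L[2]='e': occ=0, LF[2]=C('e')+0=4+0=4
L[3]='N': occ=1, LF[3]=C('N')+1=1+1=2
L[4]='l': occ=0, LF[4]=C('l')+0=7+0=7
L[5]='n': occ=0, LF[5]=C('n')+0=8+0=8
L[6]='$': occ=0, LF[6]=C('$')+0=0+0=0
L[7]='g': occ=0, LF[7]=C('g')+0=5+0=5
L[8]='u': occ=0, LF[8]=C('u')+0=9+0=9
L[9]='j': occ=0, LF[9]=C('j')+0=6+0=6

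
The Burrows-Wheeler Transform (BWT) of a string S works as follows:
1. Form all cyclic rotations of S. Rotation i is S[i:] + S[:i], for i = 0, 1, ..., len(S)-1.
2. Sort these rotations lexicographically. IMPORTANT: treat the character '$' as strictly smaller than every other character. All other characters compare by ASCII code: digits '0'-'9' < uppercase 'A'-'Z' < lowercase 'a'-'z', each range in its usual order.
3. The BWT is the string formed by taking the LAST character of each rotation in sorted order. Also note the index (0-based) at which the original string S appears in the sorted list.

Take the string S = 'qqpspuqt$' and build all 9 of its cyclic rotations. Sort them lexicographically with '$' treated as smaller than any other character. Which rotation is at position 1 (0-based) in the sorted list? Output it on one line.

Answer: pspuqt$qq

Derivation:
All 9 rotations (rotation i = S[i:]+S[:i]):
  rot[0] = qqpspuqt$
  rot[1] = qpspuqt$q
  rot[2] = pspuqt$qq
  rot[3] = spuqt$qqp
  rot[4] = puqt$qqps
  rot[5] = uqt$qqpsp
  rot[6] = qt$qqpspu
  rot[7] = t$qqpspuq
  rot[8] = $qqpspuqt
Sorted (with $ < everything):
  sorted[0] = $qqpspuqt
  sorted[1] = pspuqt$qq
  sorted[2] = puqt$qqps
  sorted[3] = qpspuqt$q
  sorted[4] = qqpspuqt$
  sorted[5] = qt$qqpspu
  sorted[6] = spuqt$qqp
  sorted[7] = t$qqpspuq
  sorted[8] = uqt$qqpsp
sorted[1] = pspuqt$qq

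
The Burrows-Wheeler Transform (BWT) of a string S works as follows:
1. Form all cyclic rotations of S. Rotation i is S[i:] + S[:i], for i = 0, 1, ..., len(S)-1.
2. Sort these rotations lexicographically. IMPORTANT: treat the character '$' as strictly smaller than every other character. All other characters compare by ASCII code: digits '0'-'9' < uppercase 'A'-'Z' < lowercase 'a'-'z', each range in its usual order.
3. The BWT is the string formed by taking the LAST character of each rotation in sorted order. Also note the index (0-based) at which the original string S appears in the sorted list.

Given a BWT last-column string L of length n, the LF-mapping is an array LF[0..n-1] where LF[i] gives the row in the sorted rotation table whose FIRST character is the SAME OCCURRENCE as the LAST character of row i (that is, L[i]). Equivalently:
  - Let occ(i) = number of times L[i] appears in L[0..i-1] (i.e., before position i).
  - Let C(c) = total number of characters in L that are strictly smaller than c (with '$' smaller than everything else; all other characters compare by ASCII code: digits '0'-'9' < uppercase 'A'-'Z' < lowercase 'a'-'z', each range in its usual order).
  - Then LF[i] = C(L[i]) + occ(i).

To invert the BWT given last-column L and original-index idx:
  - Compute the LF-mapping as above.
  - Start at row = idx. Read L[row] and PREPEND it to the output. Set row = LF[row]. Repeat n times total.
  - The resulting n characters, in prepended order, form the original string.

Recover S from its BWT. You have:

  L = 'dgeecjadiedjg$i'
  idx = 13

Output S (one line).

LF mapping: 3 9 6 7 2 13 1 4 11 8 5 14 10 0 12
Walk LF starting at row 13, prepending L[row]:
  step 1: row=13, L[13]='$', prepend. Next row=LF[13]=0
  step 2: row=0, L[0]='d', prepend. Next row=LF[0]=3
  step 3: row=3, L[3]='e', prepend. Next row=LF[3]=7
  step 4: row=7, L[7]='d', prepend. Next row=LF[7]=4
  step 5: row=4, L[4]='c', prepend. Next row=LF[4]=2
  step 6: row=2, L[2]='e', prepend. Next row=LF[2]=6
  step 7: row=6, L[6]='a', prepend. Next row=LF[6]=1
  step 8: row=1, L[1]='g', prepend. Next row=LF[1]=9
  step 9: row=9, L[9]='e', prepend. Next row=LF[9]=8
  step 10: row=8, L[8]='i', prepend. Next row=LF[8]=11
  step 11: row=11, L[11]='j', prepend. Next row=LF[11]=14
  step 12: row=14, L[14]='i', prepend. Next row=LF[14]=12
  step 13: row=12, L[12]='g', prepend. Next row=LF[12]=10
  step 14: row=10, L[10]='d', prepend. Next row=LF[10]=5
  step 15: row=5, L[5]='j', prepend. Next row=LF[5]=13
Reversed output: jdgijiegaecded$

Answer: jdgijiegaecded$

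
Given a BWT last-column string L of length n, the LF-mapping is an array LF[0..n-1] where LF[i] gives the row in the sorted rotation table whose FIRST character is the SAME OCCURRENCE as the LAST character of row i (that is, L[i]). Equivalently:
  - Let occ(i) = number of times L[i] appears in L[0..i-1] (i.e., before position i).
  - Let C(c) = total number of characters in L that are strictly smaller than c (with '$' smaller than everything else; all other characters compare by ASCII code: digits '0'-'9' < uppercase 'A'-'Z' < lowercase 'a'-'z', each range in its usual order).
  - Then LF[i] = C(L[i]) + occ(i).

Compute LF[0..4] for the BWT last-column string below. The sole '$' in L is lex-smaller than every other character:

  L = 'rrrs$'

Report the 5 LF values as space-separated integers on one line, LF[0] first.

Char counts: '$':1, 'r':3, 's':1
C (first-col start): C('$')=0, C('r')=1, C('s')=4
L[0]='r': occ=0, LF[0]=C('r')+0=1+0=1
L[1]='r': occ=1, LF[1]=C('r')+1=1+1=2
L[2]='r': occ=2, LF[2]=C('r')+2=1+2=3
L[3]='s': occ=0, LF[3]=C('s')+0=4+0=4
L[4]='$': occ=0, LF[4]=C('$')+0=0+0=0

Answer: 1 2 3 4 0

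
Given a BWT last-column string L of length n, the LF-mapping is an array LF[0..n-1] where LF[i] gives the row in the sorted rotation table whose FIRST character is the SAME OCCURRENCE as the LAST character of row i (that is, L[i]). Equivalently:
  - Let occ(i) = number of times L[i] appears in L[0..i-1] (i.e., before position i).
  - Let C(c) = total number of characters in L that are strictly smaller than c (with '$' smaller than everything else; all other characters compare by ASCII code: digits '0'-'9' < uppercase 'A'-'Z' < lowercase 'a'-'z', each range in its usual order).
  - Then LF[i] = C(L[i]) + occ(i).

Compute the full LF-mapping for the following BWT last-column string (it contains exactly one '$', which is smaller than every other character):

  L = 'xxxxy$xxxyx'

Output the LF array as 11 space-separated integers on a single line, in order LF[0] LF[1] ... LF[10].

Char counts: '$':1, 'x':8, 'y':2
C (first-col start): C('$')=0, C('x')=1, C('y')=9
L[0]='x': occ=0, LF[0]=C('x')+0=1+0=1
L[1]='x': occ=1, LF[1]=C('x')+1=1+1=2
L[2]='x': occ=2, LF[2]=C('x')+2=1+2=3
L[3]='x': occ=3, LF[3]=C('x')+3=1+3=4
L[4]='y': occ=0, LF[4]=C('y')+0=9+0=9
L[5]='$': occ=0, LF[5]=C('$')+0=0+0=0
L[6]='x': occ=4, LF[6]=C('x')+4=1+4=5
L[7]='x': occ=5, LF[7]=C('x')+5=1+5=6
L[8]='x': occ=6, LF[8]=C('x')+6=1+6=7
L[9]='y': occ=1, LF[9]=C('y')+1=9+1=10
L[10]='x': occ=7, LF[10]=C('x')+7=1+7=8

Answer: 1 2 3 4 9 0 5 6 7 10 8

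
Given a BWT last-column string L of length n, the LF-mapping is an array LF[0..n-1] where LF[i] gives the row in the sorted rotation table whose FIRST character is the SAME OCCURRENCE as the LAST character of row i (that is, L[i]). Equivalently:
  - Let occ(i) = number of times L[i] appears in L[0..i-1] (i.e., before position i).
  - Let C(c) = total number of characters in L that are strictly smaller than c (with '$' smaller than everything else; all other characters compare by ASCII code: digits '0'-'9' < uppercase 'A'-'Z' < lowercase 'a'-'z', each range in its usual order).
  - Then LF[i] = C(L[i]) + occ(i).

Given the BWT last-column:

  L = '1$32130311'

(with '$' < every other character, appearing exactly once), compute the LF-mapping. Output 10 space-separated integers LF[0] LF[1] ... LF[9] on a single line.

Char counts: '$':1, '0':1, '1':4, '2':1, '3':3
C (first-col start): C('$')=0, C('0')=1, C('1')=2, C('2')=6, C('3')=7
L[0]='1': occ=0, LF[0]=C('1')+0=2+0=2
L[1]='$': occ=0, LF[1]=C('$')+0=0+0=0
L[2]='3': occ=0, LF[2]=C('3')+0=7+0=7
L[3]='2': occ=0, LF[3]=C('2')+0=6+0=6
L[4]='1': occ=1, LF[4]=C('1')+1=2+1=3
L[5]='3': occ=1, LF[5]=C('3')+1=7+1=8
L[6]='0': occ=0, LF[6]=C('0')+0=1+0=1
L[7]='3': occ=2, LF[7]=C('3')+2=7+2=9
L[8]='1': occ=2, LF[8]=C('1')+2=2+2=4
L[9]='1': occ=3, LF[9]=C('1')+3=2+3=5

Answer: 2 0 7 6 3 8 1 9 4 5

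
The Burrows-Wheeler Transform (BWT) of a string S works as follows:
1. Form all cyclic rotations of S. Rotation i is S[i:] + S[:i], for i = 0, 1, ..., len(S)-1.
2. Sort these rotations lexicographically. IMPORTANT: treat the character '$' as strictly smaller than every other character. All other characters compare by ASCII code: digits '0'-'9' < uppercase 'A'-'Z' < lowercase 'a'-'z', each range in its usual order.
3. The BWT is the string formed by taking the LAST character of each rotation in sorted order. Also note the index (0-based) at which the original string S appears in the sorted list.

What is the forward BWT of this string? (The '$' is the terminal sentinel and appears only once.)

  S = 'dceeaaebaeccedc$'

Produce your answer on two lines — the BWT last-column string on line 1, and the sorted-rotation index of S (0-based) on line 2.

Answer: ceabedecde$eaacc
10

Derivation:
All 16 rotations (rotation i = S[i:]+S[:i]):
  rot[0] = dceeaaebaeccedc$
  rot[1] = ceeaaebaeccedc$d
  rot[2] = eeaaebaeccedc$dc
  rot[3] = eaaebaeccedc$dce
  rot[4] = aaebaeccedc$dcee
  rot[5] = aebaeccedc$dceea
  rot[6] = ebaeccedc$dceeaa
  rot[7] = baeccedc$dceeaae
  rot[8] = aeccedc$dceeaaeb
  rot[9] = eccedc$dceeaaeba
  rot[10] = ccedc$dceeaaebae
  rot[11] = cedc$dceeaaebaec
  rot[12] = edc$dceeaaebaecc
  rot[13] = dc$dceeaaebaecce
  rot[14] = c$dceeaaebaecced
  rot[15] = $dceeaaebaeccedc
Sorted (with $ < everything):
  sorted[0] = $dceeaaebaeccedc  (last char: 'c')
  sorted[1] = aaebaeccedc$dcee  (last char: 'e')
  sorted[2] = aebaeccedc$dceea  (last char: 'a')
  sorted[3] = aeccedc$dceeaaeb  (last char: 'b')
  sorted[4] = baeccedc$dceeaae  (last char: 'e')
  sorted[5] = c$dceeaaebaecced  (last char: 'd')
  sorted[6] = ccedc$dceeaaebae  (last char: 'e')
  sorted[7] = cedc$dceeaaebaec  (last char: 'c')
  sorted[8] = ceeaaebaeccedc$d  (last char: 'd')
  sorted[9] = dc$dceeaaebaecce  (last char: 'e')
  sorted[10] = dceeaaebaeccedc$  (last char: '$')
  sorted[11] = eaaebaeccedc$dce  (last char: 'e')
  sorted[12] = ebaeccedc$dceeaa  (last char: 'a')
  sorted[13] = eccedc$dceeaaeba  (last char: 'a')
  sorted[14] = edc$dceeaaebaecc  (last char: 'c')
  sorted[15] = eeaaebaeccedc$dc  (last char: 'c')
Last column: ceabedecde$eaacc
Original string S is at sorted index 10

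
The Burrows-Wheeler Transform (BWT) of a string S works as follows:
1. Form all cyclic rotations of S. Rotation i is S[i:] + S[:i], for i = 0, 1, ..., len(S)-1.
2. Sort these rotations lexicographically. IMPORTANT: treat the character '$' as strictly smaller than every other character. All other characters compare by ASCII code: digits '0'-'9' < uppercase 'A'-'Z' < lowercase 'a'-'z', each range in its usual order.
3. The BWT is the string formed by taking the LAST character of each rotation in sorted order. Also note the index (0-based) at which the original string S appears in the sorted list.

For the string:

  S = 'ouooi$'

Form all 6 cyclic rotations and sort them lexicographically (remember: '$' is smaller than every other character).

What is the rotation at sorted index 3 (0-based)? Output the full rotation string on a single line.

Answer: ooi$ou

Derivation:
All 6 rotations (rotation i = S[i:]+S[:i]):
  rot[0] = ouooi$
  rot[1] = uooi$o
  rot[2] = ooi$ou
  rot[3] = oi$ouo
  rot[4] = i$ouoo
  rot[5] = $ouooi
Sorted (with $ < everything):
  sorted[0] = $ouooi
  sorted[1] = i$ouoo
  sorted[2] = oi$ouo
  sorted[3] = ooi$ou
  sorted[4] = ouooi$
  sorted[5] = uooi$o
sorted[3] = ooi$ou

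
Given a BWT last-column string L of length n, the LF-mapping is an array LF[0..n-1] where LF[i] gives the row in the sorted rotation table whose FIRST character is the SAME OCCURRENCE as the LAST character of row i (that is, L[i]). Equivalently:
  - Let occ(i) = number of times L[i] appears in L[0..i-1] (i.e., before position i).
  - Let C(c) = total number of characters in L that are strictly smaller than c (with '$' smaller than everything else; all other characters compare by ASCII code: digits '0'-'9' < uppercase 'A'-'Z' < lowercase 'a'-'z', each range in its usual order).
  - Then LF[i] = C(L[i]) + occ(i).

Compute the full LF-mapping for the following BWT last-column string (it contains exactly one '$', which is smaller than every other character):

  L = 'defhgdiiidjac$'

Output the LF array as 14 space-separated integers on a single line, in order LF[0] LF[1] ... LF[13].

Char counts: '$':1, 'a':1, 'c':1, 'd':3, 'e':1, 'f':1, 'g':1, 'h':1, 'i':3, 'j':1
C (first-col start): C('$')=0, C('a')=1, C('c')=2, C('d')=3, C('e')=6, C('f')=7, C('g')=8, C('h')=9, C('i')=10, C('j')=13
L[0]='d': occ=0, LF[0]=C('d')+0=3+0=3
L[1]='e': occ=0, LF[1]=C('e')+0=6+0=6
L[2]='f': occ=0, LF[2]=C('f')+0=7+0=7
L[3]='h': occ=0, LF[3]=C('h')+0=9+0=9
L[4]='g': occ=0, LF[4]=C('g')+0=8+0=8
L[5]='d': occ=1, LF[5]=C('d')+1=3+1=4
L[6]='i': occ=0, LF[6]=C('i')+0=10+0=10
L[7]='i': occ=1, LF[7]=C('i')+1=10+1=11
L[8]='i': occ=2, LF[8]=C('i')+2=10+2=12
L[9]='d': occ=2, LF[9]=C('d')+2=3+2=5
L[10]='j': occ=0, LF[10]=C('j')+0=13+0=13
L[11]='a': occ=0, LF[11]=C('a')+0=1+0=1
L[12]='c': occ=0, LF[12]=C('c')+0=2+0=2
L[13]='$': occ=0, LF[13]=C('$')+0=0+0=0

Answer: 3 6 7 9 8 4 10 11 12 5 13 1 2 0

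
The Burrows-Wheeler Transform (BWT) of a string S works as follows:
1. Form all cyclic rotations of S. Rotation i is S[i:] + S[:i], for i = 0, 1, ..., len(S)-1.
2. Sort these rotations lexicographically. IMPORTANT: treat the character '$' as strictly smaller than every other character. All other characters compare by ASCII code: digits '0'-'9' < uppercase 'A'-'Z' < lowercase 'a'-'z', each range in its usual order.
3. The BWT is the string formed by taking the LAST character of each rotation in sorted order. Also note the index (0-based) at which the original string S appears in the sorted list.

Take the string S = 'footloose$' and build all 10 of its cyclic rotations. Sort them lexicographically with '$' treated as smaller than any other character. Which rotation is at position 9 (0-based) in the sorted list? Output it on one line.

All 10 rotations (rotation i = S[i:]+S[:i]):
  rot[0] = footloose$
  rot[1] = ootloose$f
  rot[2] = otloose$fo
  rot[3] = tloose$foo
  rot[4] = loose$foot
  rot[5] = oose$footl
  rot[6] = ose$footlo
  rot[7] = se$footloo
  rot[8] = e$footloos
  rot[9] = $footloose
Sorted (with $ < everything):
  sorted[0] = $footloose
  sorted[1] = e$footloos
  sorted[2] = footloose$
  sorted[3] = loose$foot
  sorted[4] = oose$footl
  sorted[5] = ootloose$f
  sorted[6] = ose$footlo
  sorted[7] = otloose$fo
  sorted[8] = se$footloo
  sorted[9] = tloose$foo
sorted[9] = tloose$foo

Answer: tloose$foo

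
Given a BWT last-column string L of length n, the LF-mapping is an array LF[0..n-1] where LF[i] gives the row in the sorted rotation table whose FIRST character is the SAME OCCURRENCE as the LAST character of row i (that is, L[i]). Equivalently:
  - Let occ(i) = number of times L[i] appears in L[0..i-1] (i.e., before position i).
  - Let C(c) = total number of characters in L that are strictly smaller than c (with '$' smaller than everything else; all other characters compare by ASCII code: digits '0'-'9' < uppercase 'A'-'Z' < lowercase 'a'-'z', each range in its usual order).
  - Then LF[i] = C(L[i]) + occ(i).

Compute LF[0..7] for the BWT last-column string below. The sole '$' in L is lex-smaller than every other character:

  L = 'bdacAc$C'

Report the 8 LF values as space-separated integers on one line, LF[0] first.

Answer: 4 7 3 5 1 6 0 2

Derivation:
Char counts: '$':1, 'A':1, 'C':1, 'a':1, 'b':1, 'c':2, 'd':1
C (first-col start): C('$')=0, C('A')=1, C('C')=2, C('a')=3, C('b')=4, C('c')=5, C('d')=7
L[0]='b': occ=0, LF[0]=C('b')+0=4+0=4
L[1]='d': occ=0, LF[1]=C('d')+0=7+0=7
L[2]='a': occ=0, LF[2]=C('a')+0=3+0=3
L[3]='c': occ=0, LF[3]=C('c')+0=5+0=5
L[4]='A': occ=0, LF[4]=C('A')+0=1+0=1
L[5]='c': occ=1, LF[5]=C('c')+1=5+1=6
L[6]='$': occ=0, LF[6]=C('$')+0=0+0=0
L[7]='C': occ=0, LF[7]=C('C')+0=2+0=2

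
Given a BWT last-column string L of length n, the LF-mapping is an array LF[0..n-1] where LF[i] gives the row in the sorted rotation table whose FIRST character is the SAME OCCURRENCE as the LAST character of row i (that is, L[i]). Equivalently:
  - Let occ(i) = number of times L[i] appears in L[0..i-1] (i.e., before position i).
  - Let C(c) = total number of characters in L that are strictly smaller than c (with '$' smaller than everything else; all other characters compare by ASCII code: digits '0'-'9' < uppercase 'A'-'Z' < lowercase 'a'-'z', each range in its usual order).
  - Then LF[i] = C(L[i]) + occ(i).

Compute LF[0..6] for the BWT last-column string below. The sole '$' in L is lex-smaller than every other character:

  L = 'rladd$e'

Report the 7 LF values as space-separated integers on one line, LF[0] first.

Answer: 6 5 1 2 3 0 4

Derivation:
Char counts: '$':1, 'a':1, 'd':2, 'e':1, 'l':1, 'r':1
C (first-col start): C('$')=0, C('a')=1, C('d')=2, C('e')=4, C('l')=5, C('r')=6
L[0]='r': occ=0, LF[0]=C('r')+0=6+0=6
L[1]='l': occ=0, LF[1]=C('l')+0=5+0=5
L[2]='a': occ=0, LF[2]=C('a')+0=1+0=1
L[3]='d': occ=0, LF[3]=C('d')+0=2+0=2
L[4]='d': occ=1, LF[4]=C('d')+1=2+1=3
L[5]='$': occ=0, LF[5]=C('$')+0=0+0=0
L[6]='e': occ=0, LF[6]=C('e')+0=4+0=4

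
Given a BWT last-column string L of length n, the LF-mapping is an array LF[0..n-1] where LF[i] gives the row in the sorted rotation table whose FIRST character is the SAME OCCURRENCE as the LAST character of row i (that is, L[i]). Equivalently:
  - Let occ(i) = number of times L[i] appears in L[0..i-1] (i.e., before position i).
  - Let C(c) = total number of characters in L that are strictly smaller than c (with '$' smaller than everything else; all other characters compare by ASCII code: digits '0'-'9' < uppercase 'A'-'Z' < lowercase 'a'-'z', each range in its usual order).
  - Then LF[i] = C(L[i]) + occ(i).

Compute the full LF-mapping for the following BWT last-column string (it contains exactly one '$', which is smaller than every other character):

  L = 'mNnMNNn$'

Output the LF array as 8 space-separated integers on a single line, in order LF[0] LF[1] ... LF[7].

Answer: 5 2 6 1 3 4 7 0

Derivation:
Char counts: '$':1, 'M':1, 'N':3, 'm':1, 'n':2
C (first-col start): C('$')=0, C('M')=1, C('N')=2, C('m')=5, C('n')=6
L[0]='m': occ=0, LF[0]=C('m')+0=5+0=5
L[1]='N': occ=0, LF[1]=C('N')+0=2+0=2
L[2]='n': occ=0, LF[2]=C('n')+0=6+0=6
L[3]='M': occ=0, LF[3]=C('M')+0=1+0=1
L[4]='N': occ=1, LF[4]=C('N')+1=2+1=3
L[5]='N': occ=2, LF[5]=C('N')+2=2+2=4
L[6]='n': occ=1, LF[6]=C('n')+1=6+1=7
L[7]='$': occ=0, LF[7]=C('$')+0=0+0=0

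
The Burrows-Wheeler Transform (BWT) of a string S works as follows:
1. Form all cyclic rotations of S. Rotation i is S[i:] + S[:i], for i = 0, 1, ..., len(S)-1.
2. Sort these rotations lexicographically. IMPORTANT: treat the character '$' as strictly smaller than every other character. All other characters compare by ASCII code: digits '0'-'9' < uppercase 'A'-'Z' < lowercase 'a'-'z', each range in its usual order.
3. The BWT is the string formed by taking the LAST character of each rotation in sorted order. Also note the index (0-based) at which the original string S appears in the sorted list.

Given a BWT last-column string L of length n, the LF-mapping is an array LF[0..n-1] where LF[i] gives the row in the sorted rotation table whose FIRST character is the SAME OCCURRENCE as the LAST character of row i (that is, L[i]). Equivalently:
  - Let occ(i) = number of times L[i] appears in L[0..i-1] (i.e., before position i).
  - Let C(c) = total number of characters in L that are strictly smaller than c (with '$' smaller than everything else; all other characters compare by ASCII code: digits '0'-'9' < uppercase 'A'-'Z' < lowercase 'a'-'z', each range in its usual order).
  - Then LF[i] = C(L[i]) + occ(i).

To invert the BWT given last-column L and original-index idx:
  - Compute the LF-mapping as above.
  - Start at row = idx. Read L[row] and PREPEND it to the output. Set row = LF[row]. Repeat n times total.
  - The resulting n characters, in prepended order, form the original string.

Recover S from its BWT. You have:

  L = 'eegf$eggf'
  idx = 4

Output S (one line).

LF mapping: 1 2 6 4 0 3 7 8 5
Walk LF starting at row 4, prepending L[row]:
  step 1: row=4, L[4]='$', prepend. Next row=LF[4]=0
  step 2: row=0, L[0]='e', prepend. Next row=LF[0]=1
  step 3: row=1, L[1]='e', prepend. Next row=LF[1]=2
  step 4: row=2, L[2]='g', prepend. Next row=LF[2]=6
  step 5: row=6, L[6]='g', prepend. Next row=LF[6]=7
  step 6: row=7, L[7]='g', prepend. Next row=LF[7]=8
  step 7: row=8, L[8]='f', prepend. Next row=LF[8]=5
  step 8: row=5, L[5]='e', prepend. Next row=LF[5]=3
  step 9: row=3, L[3]='f', prepend. Next row=LF[3]=4
Reversed output: fefgggee$

Answer: fefgggee$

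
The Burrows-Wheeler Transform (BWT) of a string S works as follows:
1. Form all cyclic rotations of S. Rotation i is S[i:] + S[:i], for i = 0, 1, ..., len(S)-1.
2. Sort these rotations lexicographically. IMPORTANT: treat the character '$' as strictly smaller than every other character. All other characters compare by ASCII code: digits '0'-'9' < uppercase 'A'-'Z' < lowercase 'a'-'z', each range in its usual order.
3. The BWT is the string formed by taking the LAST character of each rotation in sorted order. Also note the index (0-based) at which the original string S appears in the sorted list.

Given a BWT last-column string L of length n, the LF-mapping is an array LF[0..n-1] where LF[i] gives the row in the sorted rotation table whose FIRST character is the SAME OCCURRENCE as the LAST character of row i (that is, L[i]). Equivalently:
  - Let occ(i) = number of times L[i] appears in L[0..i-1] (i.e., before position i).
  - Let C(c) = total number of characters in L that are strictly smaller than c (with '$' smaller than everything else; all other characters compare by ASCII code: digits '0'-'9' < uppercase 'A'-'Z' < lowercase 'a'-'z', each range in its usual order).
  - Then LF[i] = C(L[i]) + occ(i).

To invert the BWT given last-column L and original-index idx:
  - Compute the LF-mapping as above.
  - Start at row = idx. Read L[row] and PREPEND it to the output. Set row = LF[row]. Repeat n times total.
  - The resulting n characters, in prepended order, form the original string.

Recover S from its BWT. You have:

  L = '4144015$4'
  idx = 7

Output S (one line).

Answer: 45414104$

Derivation:
LF mapping: 4 2 5 6 1 3 8 0 7
Walk LF starting at row 7, prepending L[row]:
  step 1: row=7, L[7]='$', prepend. Next row=LF[7]=0
  step 2: row=0, L[0]='4', prepend. Next row=LF[0]=4
  step 3: row=4, L[4]='0', prepend. Next row=LF[4]=1
  step 4: row=1, L[1]='1', prepend. Next row=LF[1]=2
  step 5: row=2, L[2]='4', prepend. Next row=LF[2]=5
  step 6: row=5, L[5]='1', prepend. Next row=LF[5]=3
  step 7: row=3, L[3]='4', prepend. Next row=LF[3]=6
  step 8: row=6, L[6]='5', prepend. Next row=LF[6]=8
  step 9: row=8, L[8]='4', prepend. Next row=LF[8]=7
Reversed output: 45414104$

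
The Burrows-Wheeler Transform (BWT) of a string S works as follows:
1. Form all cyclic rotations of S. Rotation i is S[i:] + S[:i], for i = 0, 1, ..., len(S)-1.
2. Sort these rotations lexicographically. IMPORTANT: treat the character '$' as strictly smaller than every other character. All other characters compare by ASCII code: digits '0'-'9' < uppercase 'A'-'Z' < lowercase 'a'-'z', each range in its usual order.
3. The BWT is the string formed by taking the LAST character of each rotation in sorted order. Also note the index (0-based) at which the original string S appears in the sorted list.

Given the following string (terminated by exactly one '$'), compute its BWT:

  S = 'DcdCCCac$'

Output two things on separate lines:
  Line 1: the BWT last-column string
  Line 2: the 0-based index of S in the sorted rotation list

Answer: cdCC$CaDc
4

Derivation:
All 9 rotations (rotation i = S[i:]+S[:i]):
  rot[0] = DcdCCCac$
  rot[1] = cdCCCac$D
  rot[2] = dCCCac$Dc
  rot[3] = CCCac$Dcd
  rot[4] = CCac$DcdC
  rot[5] = Cac$DcdCC
  rot[6] = ac$DcdCCC
  rot[7] = c$DcdCCCa
  rot[8] = $DcdCCCac
Sorted (with $ < everything):
  sorted[0] = $DcdCCCac  (last char: 'c')
  sorted[1] = CCCac$Dcd  (last char: 'd')
  sorted[2] = CCac$DcdC  (last char: 'C')
  sorted[3] = Cac$DcdCC  (last char: 'C')
  sorted[4] = DcdCCCac$  (last char: '$')
  sorted[5] = ac$DcdCCC  (last char: 'C')
  sorted[6] = c$DcdCCCa  (last char: 'a')
  sorted[7] = cdCCCac$D  (last char: 'D')
  sorted[8] = dCCCac$Dc  (last char: 'c')
Last column: cdCC$CaDc
Original string S is at sorted index 4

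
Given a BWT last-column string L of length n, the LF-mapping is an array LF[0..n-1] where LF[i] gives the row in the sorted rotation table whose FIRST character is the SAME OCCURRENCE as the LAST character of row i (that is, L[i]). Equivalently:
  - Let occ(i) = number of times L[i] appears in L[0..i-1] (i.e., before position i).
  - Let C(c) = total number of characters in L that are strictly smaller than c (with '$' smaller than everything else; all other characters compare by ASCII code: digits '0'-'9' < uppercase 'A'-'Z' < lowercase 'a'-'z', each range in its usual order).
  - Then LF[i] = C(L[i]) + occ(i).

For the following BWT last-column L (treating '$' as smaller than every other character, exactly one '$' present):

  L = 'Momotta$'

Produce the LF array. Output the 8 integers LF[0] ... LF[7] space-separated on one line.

Answer: 1 4 3 5 6 7 2 0

Derivation:
Char counts: '$':1, 'M':1, 'a':1, 'm':1, 'o':2, 't':2
C (first-col start): C('$')=0, C('M')=1, C('a')=2, C('m')=3, C('o')=4, C('t')=6
L[0]='M': occ=0, LF[0]=C('M')+0=1+0=1
L[1]='o': occ=0, LF[1]=C('o')+0=4+0=4
L[2]='m': occ=0, LF[2]=C('m')+0=3+0=3
L[3]='o': occ=1, LF[3]=C('o')+1=4+1=5
L[4]='t': occ=0, LF[4]=C('t')+0=6+0=6
L[5]='t': occ=1, LF[5]=C('t')+1=6+1=7
L[6]='a': occ=0, LF[6]=C('a')+0=2+0=2
L[7]='$': occ=0, LF[7]=C('$')+0=0+0=0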